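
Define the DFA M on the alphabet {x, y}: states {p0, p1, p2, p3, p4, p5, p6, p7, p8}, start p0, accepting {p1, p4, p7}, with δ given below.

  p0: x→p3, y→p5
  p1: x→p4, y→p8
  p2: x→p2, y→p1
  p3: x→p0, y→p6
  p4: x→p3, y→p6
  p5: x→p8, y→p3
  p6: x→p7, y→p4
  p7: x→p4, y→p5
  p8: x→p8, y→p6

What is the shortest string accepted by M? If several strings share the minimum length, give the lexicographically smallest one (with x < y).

A breadth-first search from p0 reaches an accepting state first via the path p0 → p3 → p6 → p7 on input xyx.
No string of length < 3 is accepted (BFS exhausts all shorter strings without reaching an accepting state), and xyx is the lexicographically least accepting string of length 3.

xyx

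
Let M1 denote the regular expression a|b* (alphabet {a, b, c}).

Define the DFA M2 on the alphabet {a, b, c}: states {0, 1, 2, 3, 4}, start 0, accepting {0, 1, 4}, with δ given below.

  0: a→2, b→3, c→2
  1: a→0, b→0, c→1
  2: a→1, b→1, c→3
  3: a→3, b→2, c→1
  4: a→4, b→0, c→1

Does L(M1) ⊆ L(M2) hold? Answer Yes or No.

The string a is in L(M1) but not in L(M2).
So L(M1) ⊄ L(M2).

No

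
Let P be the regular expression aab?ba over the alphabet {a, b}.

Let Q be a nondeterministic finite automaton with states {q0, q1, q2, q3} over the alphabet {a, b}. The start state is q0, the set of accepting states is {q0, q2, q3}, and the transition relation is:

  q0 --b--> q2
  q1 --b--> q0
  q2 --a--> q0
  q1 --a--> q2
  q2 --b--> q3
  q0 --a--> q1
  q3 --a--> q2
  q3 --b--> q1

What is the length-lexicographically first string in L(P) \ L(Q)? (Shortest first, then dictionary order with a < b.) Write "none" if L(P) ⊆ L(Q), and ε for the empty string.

none

Converting the expression P to a DFA (subset construction, then merging equivalent states) gives the minimal DFA with states {p0, p1, p2, p3, p4, p5, p6}, start state p0, accepting states {p5} and transitions p0: a→p1, b→p2; p1: a→p3, b→p2; p2: a→p2, b→p2; p3: a→p2, b→p4; p4: a→p5, b→p6; p5: a→p2, b→p2; p6: a→p5, b→p2.
Exploring the product automaton P × Q from the start pair (p0, q0), following both machines on each input symbol, reaches 10 state pairs: (p0, q0), (p1, q1), (p2, q2), (p3, q2), (p2, q0), (p2, q3), (p4, q3), (p2, q1), (p5, q2), (p6, q1).
P accepts in {p5} and Q accepts in {q0, q2, q3}. The reachable pairs whose P-component is accepting are (p5, q2); in each of them the Q-component is accepting too, so the product for L(P) \ L(Q) (P-component accepting, Q-component rejecting) has no reachable accepting pair and the difference is empty.
So every string accepted by P is also accepted by Q: L(P) \ L(Q) = ∅ and there is no such string.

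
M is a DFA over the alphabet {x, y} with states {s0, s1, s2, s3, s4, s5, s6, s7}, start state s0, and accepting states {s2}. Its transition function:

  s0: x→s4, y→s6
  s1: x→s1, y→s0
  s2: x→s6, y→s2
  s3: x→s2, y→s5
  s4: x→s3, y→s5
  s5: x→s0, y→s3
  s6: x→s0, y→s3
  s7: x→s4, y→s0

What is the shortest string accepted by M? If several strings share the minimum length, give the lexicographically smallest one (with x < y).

xxx

A breadth-first search from s0 reaches an accepting state first via the path s0 → s4 → s3 → s2 on input xxx.
No string of length < 3 is accepted (BFS exhausts all shorter strings without reaching an accepting state), and xxx is the lexicographically least accepting string of length 3.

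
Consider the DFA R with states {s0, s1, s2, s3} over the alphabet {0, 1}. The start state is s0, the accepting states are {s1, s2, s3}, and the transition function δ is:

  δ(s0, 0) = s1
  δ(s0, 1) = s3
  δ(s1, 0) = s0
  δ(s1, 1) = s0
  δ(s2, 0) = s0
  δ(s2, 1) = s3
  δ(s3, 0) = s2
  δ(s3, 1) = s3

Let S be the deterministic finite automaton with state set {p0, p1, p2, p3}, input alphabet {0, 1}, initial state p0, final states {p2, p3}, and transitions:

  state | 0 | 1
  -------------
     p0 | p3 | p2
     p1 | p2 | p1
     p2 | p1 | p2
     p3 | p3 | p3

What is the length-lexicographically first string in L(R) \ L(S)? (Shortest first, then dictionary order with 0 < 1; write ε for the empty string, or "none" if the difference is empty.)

10

The string 10 is accepted by R but not by S.
No shorter string lies in the difference, and 10 is the lexicographically first length-2 string in L(R) \ L(S).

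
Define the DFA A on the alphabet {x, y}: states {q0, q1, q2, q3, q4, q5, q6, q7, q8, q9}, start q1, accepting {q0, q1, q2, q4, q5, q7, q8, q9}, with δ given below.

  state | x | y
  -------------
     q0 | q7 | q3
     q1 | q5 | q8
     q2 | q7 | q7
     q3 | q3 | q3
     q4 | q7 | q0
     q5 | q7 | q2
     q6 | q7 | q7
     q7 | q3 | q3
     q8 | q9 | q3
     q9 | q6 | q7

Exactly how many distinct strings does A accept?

The useful subgraph on states {q1, q2, q5, q6, q7, q8, q9} is acyclic, so L(A) is finite; the longest accepting path visits 5 useful states, giving maximum string length 4.
Counting accepting paths from q1 by length: 1 of length 0, 2 of length 1, 3 of length 2, 3 of length 3, 2 of length 4. Total 11.

11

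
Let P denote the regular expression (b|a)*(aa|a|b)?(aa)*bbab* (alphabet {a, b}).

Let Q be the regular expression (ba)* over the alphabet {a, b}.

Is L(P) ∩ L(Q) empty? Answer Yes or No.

Yes

Converting the expression P to a DFA (subset construction, then merging equivalent states) gives the minimal DFA with states {p0, p1, p2, p3, p4, p5}, start state p0, accepting states {p3, p4, p5} and transitions p0: a→p0, b→p1; p1: a→p0, b→p2; p2: a→p3, b→p2; p3: a→p0, b→p4; p4: a→p0, b→p5; p5: a→p3, b→p5.
Converting the expression Q to a DFA (subset construction, then merging equivalent states) gives the minimal DFA with states {q0, q1, q2}, start state q0, accepting states {q0} and transitions q0: a→q1, b→q2; q1: a→q1, b→q1; q2: a→q0, b→q1.
Exploring the product automaton P × Q from the start pair (p0, q0), following both machines on each input symbol, reaches 8 state pairs: (p0, q0), (p0, q1), (p1, q2), (p1, q1), (p2, q1), (p3, q1), (p4, q1), (p5, q1).
P accepts in {p3, p4, p5} and Q accepts in {q0}; no reachable pair has both components accepting, so no string drives both machines to acceptance simultaneously and L(P) ∩ L(Q) = ∅.
So no string is accepted by both, and the intersection is empty.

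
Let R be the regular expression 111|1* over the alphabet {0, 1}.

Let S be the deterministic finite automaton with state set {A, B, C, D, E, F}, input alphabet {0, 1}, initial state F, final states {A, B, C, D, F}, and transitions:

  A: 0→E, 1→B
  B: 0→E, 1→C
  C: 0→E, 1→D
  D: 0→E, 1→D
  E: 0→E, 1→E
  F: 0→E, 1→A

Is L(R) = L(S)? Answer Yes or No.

Yes

Converting the expression R to a DFA (subset construction, then merging equivalent states) gives the minimal DFA with states {r0, r1}, start state r0, accepting states {r0} and transitions r0: 0→r1, 1→r0; r1: 0→r1, 1→r1.
Exploring the product automaton R × S from the start pair (r0, F), following both machines on each input symbol, reaches 6 state pairs: (r0, F), (r1, E), (r0, A), (r0, B), (r0, C), (r0, D).
R accepts in {r0} and S accepts in {A, B, C, D, F}. In every reachable pair the two components are either both accepting — (r0, F), (r0, A), (r0, B), (r0, C), (r0, D) — or both non-accepting, so no string is accepted by exactly one of the machines: L(R) \ L(S) and L(S) \ L(R) are both empty.
Hence every string is accepted by R iff it is accepted by S, and the two languages coincide.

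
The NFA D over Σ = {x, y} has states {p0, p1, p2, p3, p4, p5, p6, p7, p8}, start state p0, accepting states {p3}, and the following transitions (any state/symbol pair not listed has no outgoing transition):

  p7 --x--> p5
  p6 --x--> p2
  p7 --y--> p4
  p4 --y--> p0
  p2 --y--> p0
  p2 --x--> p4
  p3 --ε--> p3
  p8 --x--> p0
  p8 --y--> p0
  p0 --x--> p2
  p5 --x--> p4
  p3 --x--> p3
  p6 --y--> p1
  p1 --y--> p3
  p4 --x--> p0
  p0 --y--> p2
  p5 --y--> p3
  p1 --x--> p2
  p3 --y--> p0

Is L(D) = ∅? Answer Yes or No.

Yes

The states reachable from the start state are {p0, p2, p4}.
None of the accepting states {p3} is reachable, so no string is accepted and L(D) = ∅.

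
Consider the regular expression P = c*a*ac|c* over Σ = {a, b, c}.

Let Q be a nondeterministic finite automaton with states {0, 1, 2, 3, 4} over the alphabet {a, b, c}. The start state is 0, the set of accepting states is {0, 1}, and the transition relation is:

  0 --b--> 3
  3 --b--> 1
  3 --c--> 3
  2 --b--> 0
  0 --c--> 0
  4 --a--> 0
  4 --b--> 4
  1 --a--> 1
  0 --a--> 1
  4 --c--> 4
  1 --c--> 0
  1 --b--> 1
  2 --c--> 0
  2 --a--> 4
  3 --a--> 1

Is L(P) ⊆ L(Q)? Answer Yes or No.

Converting the expression P to a DFA (subset construction, then merging equivalent states) gives the minimal DFA with states {p0, p1, p2, p3}, start state p0, accepting states {p0, p3} and transitions p0: a→p1, b→p2, c→p0; p1: a→p1, b→p2, c→p3; p2: a→p2, b→p2, c→p2; p3: a→p2, b→p2, c→p2.
Exploring the product automaton P × Q from the start pair (p0, 0), following both machines on each input symbol, reaches 6 state pairs: (p0, 0), (p1, 1), (p2, 3), (p2, 1), (p3, 0), (p2, 0).
P accepts in {p0, p3} and Q accepts in {0, 1}. The reachable pairs whose P-component is accepting are (p0, 0), (p3, 0); in each of them the Q-component is accepting too, so the product for L(P) \ L(Q) (P-component accepting, Q-component rejecting) has no reachable accepting pair and the difference is empty.
Hence every string in L(P) is also in L(Q).

Yes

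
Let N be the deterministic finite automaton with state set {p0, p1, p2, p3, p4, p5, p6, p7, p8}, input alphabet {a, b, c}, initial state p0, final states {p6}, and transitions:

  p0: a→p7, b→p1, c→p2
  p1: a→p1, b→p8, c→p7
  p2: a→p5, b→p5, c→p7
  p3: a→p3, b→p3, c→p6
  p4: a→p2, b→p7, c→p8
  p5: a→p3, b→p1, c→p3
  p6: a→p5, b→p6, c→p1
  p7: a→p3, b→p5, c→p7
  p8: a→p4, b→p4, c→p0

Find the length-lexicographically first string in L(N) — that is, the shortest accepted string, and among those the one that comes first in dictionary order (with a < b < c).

aac

A breadth-first search from p0 reaches an accepting state first via the path p0 → p7 → p3 → p6 on input aac.
No string of length < 3 is accepted (BFS exhausts all shorter strings without reaching an accepting state), and aac is the lexicographically least accepting string of length 3.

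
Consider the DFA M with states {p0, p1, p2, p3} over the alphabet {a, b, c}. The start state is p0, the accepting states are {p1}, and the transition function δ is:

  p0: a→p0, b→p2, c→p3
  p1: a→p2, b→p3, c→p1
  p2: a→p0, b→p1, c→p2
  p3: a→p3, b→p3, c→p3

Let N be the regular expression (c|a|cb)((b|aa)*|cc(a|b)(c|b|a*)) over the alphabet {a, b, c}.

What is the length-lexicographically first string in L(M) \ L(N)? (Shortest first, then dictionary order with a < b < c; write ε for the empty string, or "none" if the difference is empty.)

bb

The string bb is accepted by M but not by N.
No shorter string lies in the difference, and bb is the lexicographically first length-2 string in L(M) \ L(N).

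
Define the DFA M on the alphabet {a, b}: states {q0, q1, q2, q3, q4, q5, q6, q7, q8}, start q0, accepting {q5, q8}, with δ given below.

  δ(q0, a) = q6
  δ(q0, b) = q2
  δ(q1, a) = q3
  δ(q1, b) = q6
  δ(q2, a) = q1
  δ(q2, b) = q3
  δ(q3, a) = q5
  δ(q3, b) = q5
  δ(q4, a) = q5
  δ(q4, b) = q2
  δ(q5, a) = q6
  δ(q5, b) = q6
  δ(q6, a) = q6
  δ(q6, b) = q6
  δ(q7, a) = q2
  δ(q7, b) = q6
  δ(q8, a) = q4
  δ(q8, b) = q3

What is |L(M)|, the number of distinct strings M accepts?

4

The useful subgraph on states {q0, q1, q2, q3, q5} is acyclic, so L(M) is finite; the longest accepting path visits 5 useful states, giving maximum string length 4.
Counting accepting paths from q0 by length: 2 of length 3, 2 of length 4. Total 4.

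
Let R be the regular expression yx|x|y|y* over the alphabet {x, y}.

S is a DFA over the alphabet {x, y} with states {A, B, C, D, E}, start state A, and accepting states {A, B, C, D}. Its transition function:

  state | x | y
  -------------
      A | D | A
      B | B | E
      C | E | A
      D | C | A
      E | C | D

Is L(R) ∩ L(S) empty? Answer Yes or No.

The empty string ε is accepted by both R and S.
Hence L(R) ∩ L(S) ≠ ∅.

No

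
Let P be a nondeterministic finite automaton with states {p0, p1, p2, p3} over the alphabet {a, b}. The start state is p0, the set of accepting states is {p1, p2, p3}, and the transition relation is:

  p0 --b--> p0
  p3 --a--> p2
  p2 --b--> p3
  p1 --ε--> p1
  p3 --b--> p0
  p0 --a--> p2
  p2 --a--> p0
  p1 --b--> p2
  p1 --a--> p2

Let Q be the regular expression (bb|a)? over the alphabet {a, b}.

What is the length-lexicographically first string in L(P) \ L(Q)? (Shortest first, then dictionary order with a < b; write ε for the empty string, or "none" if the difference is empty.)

The string ab is accepted by P but not by Q.
No shorter string lies in the difference, and ab is the lexicographically first length-2 string in L(P) \ L(Q).

ab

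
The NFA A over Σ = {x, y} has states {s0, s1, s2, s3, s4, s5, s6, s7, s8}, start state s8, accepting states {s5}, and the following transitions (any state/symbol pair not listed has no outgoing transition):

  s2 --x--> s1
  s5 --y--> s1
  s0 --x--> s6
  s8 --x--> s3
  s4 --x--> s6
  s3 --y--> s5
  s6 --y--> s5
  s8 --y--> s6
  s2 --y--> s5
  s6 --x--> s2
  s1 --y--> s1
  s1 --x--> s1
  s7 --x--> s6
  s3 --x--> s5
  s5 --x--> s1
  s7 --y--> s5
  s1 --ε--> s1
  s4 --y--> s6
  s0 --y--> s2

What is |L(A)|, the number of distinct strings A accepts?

4

The useful subgraph on states {s2, s3, s5, s6, s8} is acyclic, so L(A) is finite; the longest accepting path visits 4 useful states, giving maximum string length 3.
Counting accepting paths from s8 by length: 3 of length 2, 1 of length 3. Total 4.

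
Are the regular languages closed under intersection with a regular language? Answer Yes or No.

This is a special case of closure under intersection: the product of the two DFAs, accepting on F₁ × F₂, recognises the intersection.
So the regular languages are closed under intersection with a regular language.

Yes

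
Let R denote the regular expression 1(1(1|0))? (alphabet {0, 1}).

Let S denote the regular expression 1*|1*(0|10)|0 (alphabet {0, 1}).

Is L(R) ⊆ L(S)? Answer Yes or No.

Yes

Converting the expression R to a DFA (subset construction, then merging equivalent states) gives the minimal DFA with states {r0, r1, r2, r3, r4}, start state r0, accepting states {r2, r4} and transitions r0: 0→r1, 1→r2; r1: 0→r1, 1→r1; r2: 0→r1, 1→r3; r3: 0→r4, 1→r4; r4: 0→r1, 1→r1.
Converting the expression S to a DFA (subset construction, then merging equivalent states) gives the minimal DFA with states {s0, s1, s2}, start state s0, accepting states {s0, s1} and transitions s0: 0→s1, 1→s0; s1: 0→s2, 1→s2; s2: 0→s2, 1→s2.
Exploring the product automaton R × S from the start pair (r0, s0), following both machines on each input symbol, reaches 8 state pairs: (r0, s0), (r1, s1), (r2, s0), (r1, s2), (r3, s0), (r4, s1), (r4, s0), (r1, s0).
R accepts in {r2, r4} and S accepts in {s0, s1}. The reachable pairs whose R-component is accepting are (r2, s0), (r4, s1), (r4, s0); in each of them the S-component is accepting too, so the product for L(R) \ L(S) (R-component accepting, S-component rejecting) has no reachable accepting pair and the difference is empty.
Hence every string in L(R) is also in L(S).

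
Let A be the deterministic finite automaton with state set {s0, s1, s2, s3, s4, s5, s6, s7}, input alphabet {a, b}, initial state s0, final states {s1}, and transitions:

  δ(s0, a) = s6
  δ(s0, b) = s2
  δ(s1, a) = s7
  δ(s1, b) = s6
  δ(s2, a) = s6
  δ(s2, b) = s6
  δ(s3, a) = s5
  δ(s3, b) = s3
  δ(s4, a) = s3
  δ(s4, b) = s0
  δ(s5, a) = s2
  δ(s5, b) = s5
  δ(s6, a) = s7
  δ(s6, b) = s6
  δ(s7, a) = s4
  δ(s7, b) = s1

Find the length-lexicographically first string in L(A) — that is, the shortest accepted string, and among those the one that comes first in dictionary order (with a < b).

aab

A breadth-first search from s0 reaches an accepting state first via the path s0 → s6 → s7 → s1 on input aab.
No string of length < 3 is accepted (BFS exhausts all shorter strings without reaching an accepting state), and aab is the lexicographically least accepting string of length 3.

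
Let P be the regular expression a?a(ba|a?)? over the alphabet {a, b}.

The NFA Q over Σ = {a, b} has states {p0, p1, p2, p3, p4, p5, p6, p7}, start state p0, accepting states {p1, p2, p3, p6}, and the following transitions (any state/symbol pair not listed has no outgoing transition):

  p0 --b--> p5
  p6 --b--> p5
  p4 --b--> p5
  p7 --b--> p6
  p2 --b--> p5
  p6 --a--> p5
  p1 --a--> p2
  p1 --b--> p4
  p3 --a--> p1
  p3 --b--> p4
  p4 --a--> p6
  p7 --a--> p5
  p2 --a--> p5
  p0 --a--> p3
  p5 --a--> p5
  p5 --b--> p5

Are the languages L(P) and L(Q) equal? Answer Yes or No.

Converting the expression P to a DFA (subset construction, then merging equivalent states) gives the minimal DFA with states {r0, r1, r2, r3, r4, r5}, start state r0, accepting states {r1, r3, r5} and transitions r0: a→r1, b→r2; r1: a→r3, b→r4; r2: a→r2, b→r2; r3: a→r5, b→r4; r4: a→r5, b→r2; r5: a→r2, b→r2.
Exploring the product automaton P × Q from the start pair (r0, p0), following both machines on each input symbol, reaches 7 state pairs: (r0, p0), (r1, p3), (r2, p5), (r3, p1), (r4, p4), (r5, p2), (r5, p6).
P accepts in {r1, r3, r5} and Q accepts in {p1, p2, p3, p6}. In every reachable pair the two components are either both accepting — (r1, p3), (r3, p1), (r5, p2), (r5, p6) — or both non-accepting, so no string is accepted by exactly one of the machines: L(P) \ L(Q) and L(Q) \ L(P) are both empty.
Hence every string is accepted by P iff it is accepted by Q, and the two languages coincide.

Yes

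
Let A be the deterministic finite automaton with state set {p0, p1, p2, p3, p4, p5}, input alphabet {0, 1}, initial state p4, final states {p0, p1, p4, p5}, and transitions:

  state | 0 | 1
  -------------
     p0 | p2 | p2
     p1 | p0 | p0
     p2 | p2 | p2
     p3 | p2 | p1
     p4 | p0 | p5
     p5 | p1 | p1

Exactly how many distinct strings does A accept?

9

The useful subgraph on states {p0, p1, p4, p5} is acyclic, so L(A) is finite; the longest accepting path visits 4 useful states, giving maximum string length 3.
Counting accepting paths from p4 by length: 1 of length 0, 2 of length 1, 2 of length 2, 4 of length 3. Total 9.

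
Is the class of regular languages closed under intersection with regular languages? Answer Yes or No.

Yes

This is a special case of closure under intersection: the product of the two DFAs, accepting on F₁ × F₂, recognises the intersection.
So the regular languages are closed under intersection with a regular language.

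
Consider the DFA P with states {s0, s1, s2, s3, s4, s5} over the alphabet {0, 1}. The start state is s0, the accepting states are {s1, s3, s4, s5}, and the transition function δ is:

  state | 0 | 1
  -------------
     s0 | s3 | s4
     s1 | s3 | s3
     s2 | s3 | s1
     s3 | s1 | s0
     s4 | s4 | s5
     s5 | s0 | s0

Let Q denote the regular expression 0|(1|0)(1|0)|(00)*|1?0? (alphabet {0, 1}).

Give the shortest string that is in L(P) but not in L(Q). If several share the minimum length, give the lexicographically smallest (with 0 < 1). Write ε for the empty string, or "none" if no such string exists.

000

The string 000 is accepted by P but not by Q.
No shorter string lies in the difference, and 000 is the lexicographically first length-3 string in L(P) \ L(Q).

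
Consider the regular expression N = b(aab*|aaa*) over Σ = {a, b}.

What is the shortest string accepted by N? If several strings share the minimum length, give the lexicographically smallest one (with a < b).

By inspection of the expression, no string of length less than 3 matches, and baa is the lexicographically first match of length 3.

baa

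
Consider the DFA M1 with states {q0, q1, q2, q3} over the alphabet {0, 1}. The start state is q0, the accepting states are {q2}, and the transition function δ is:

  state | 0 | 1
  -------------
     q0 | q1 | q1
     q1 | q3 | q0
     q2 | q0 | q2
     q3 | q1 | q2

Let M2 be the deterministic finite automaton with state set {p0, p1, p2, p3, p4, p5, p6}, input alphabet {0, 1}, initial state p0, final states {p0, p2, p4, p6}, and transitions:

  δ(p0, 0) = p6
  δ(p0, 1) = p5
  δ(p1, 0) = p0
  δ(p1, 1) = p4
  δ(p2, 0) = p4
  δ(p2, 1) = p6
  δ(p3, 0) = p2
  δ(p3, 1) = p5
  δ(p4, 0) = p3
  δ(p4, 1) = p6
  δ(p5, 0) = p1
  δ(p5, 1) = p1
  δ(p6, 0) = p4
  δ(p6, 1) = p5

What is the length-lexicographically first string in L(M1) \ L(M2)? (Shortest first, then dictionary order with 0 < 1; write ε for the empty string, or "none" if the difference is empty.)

The string 0011 is accepted by M1 but not by M2.
No shorter string lies in the difference, and 0011 is the lexicographically first length-4 string in L(M1) \ L(M2).

0011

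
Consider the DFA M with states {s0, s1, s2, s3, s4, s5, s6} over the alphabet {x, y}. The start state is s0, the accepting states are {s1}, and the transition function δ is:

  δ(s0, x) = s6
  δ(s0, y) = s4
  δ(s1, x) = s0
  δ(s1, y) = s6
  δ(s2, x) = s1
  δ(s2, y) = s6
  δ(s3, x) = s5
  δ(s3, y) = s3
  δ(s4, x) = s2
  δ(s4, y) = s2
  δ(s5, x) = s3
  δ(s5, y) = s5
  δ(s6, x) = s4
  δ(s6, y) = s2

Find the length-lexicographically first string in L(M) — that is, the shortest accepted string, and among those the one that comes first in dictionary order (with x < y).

xyx

A breadth-first search from s0 reaches an accepting state first via the path s0 → s6 → s2 → s1 on input xyx.
No string of length < 3 is accepted (BFS exhausts all shorter strings without reaching an accepting state), and xyx is the lexicographically least accepting string of length 3.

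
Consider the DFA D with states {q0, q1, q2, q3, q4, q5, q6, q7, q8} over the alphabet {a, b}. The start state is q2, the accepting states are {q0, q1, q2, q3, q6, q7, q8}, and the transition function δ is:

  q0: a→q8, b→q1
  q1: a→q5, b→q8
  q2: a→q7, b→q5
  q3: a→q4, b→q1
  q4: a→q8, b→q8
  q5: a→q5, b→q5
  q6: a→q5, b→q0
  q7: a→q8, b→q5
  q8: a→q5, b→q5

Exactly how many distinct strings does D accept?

The useful subgraph on states {q2, q7, q8} is acyclic, so L(D) is finite; the longest accepting path visits 3 useful states, giving maximum string length 2.
Counting accepting paths from q2 by length: 1 of length 0, 1 of length 1, 1 of length 2. Total 3.

3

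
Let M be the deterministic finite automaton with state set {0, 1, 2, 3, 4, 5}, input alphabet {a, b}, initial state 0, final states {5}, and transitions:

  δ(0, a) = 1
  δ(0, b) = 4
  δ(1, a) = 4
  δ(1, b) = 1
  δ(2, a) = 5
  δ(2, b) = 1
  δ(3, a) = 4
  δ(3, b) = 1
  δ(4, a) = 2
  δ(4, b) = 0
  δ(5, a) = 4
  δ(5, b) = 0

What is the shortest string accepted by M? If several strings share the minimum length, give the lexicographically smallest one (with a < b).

A breadth-first search from 0 reaches an accepting state first via the path 0 → 4 → 2 → 5 on input baa.
No string of length < 3 is accepted (BFS exhausts all shorter strings without reaching an accepting state), and baa is the lexicographically least accepting string of length 3.

baa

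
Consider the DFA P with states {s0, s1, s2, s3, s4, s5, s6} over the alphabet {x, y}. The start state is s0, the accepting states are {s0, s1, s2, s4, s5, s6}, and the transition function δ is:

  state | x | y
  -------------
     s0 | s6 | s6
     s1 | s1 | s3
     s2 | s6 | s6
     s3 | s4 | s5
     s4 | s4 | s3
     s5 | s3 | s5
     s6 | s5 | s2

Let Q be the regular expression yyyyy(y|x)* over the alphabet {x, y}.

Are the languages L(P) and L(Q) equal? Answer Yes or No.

No

The empty string ε is accepted by P but rejected by Q.
So L(P) ≠ L(Q).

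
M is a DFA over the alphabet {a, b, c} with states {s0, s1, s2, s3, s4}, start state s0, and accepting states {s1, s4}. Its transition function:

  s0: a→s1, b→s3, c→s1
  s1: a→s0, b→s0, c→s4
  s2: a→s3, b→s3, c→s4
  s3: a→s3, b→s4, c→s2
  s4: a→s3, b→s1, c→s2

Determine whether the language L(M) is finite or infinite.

State s0 is reachable from the start and can reach an accepting state, and it lies on the cycle s0 → s1 → s0.
Traversing that cycle any number of times yields accepted strings of unbounded length, so the language is infinite.

infinite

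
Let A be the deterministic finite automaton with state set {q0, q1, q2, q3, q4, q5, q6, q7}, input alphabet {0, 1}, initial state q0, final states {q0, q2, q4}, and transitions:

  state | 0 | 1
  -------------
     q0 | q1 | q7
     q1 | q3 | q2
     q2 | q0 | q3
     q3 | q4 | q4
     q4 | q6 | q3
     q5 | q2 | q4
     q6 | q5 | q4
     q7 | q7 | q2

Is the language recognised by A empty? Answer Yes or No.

The empty string ε is accepted: the run q0 ends in the accepting state q0.
Since at least one string is accepted, L(A) is not empty.

No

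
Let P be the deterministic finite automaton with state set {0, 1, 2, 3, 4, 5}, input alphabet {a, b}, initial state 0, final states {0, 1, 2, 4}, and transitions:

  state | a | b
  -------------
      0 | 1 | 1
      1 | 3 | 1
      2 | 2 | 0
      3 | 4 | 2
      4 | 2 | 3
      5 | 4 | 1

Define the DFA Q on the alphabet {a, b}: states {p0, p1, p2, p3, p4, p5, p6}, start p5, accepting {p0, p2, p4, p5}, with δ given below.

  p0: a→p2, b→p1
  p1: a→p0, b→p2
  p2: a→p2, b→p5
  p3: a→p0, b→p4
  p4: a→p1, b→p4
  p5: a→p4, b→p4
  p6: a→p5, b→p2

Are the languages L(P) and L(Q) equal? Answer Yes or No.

Exploring the product automaton P × Q from the start pair (0, p5), following both machines on each input symbol, reaches 5 state pairs: (0, p5), (1, p4), (3, p1), (4, p0), (2, p2).
P accepts in {0, 1, 2, 4} and Q accepts in {p0, p2, p4, p5}. In every reachable pair the two components are either both accepting — (0, p5), (1, p4), (4, p0), (2, p2) — or both non-accepting, so no string is accepted by exactly one of the machines: L(P) \ L(Q) and L(Q) \ L(P) are both empty.
Hence every string is accepted by P iff it is accepted by Q, and the two languages coincide.

Yes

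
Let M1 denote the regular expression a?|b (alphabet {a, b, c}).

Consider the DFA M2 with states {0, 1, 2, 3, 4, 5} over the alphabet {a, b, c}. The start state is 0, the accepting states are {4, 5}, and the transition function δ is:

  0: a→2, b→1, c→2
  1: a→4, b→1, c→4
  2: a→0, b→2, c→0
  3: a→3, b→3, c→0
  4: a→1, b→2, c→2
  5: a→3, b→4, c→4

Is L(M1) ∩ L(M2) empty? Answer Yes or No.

Yes

Converting the expression M1 to a DFA (subset construction, then merging equivalent states) gives the minimal DFA with states {r0, r1, r2}, start state r0, accepting states {r0, r1} and transitions r0: a→r1, b→r1, c→r2; r1: a→r2, b→r2, c→r2; r2: a→r2, b→r2, c→r2.
Exploring the product automaton M1 × M2 from the start pair (r0, 0), following both machines on each input symbol, reaches 7 state pairs: (r0, 0), (r1, 2), (r1, 1), (r2, 2), (r2, 0), (r2, 4), (r2, 1).
M1 accepts in {r0, r1} and M2 accepts in {4, 5}; no reachable pair has both components accepting, so no string drives both machines to acceptance simultaneously and L(M1) ∩ L(M2) = ∅.
So no string is accepted by both, and the intersection is empty.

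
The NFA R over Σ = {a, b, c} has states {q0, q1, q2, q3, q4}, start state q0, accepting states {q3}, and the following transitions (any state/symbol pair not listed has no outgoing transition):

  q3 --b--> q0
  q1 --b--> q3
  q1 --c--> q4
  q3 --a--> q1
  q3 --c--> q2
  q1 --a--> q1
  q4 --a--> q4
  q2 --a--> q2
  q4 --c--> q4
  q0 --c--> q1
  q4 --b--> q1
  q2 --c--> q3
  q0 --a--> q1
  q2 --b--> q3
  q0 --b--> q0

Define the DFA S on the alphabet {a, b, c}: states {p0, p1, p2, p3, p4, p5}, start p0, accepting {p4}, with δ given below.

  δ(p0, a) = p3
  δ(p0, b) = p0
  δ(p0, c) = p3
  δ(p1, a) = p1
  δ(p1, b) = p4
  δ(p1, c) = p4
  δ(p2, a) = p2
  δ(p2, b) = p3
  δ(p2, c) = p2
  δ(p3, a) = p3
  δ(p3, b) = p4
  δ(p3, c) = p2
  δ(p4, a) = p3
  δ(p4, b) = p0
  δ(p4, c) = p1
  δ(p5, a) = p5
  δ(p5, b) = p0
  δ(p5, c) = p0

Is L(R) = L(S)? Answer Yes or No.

Yes

Exploring the product automaton R × S from the start pair (q0, p0), following both machines on each input symbol, reaches 5 state pairs: (q0, p0), (q1, p3), (q3, p4), (q4, p2), (q2, p1).
R accepts in {q3} and S accepts in {p4}. In every reachable pair the two components are either both accepting — (q3, p4) — or both non-accepting, so no string is accepted by exactly one of the machines: L(R) \ L(S) and L(S) \ L(R) are both empty.
Hence every string is accepted by R iff it is accepted by S, and the two languages coincide.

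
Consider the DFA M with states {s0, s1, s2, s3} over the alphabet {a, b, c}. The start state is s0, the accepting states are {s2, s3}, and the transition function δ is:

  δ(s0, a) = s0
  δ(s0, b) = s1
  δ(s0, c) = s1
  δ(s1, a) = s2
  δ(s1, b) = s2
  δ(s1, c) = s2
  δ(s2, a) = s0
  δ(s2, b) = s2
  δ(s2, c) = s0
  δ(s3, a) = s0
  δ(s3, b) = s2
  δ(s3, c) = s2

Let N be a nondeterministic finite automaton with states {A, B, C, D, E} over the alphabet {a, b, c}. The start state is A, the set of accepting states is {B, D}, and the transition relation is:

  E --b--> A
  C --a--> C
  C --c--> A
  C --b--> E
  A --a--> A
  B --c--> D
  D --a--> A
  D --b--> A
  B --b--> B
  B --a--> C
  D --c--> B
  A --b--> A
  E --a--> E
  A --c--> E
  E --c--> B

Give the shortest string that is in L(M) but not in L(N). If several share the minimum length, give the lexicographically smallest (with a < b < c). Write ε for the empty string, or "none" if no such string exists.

ba

The string ba is accepted by M but not by N.
No shorter string lies in the difference, and ba is the lexicographically first length-2 string in L(M) \ L(N).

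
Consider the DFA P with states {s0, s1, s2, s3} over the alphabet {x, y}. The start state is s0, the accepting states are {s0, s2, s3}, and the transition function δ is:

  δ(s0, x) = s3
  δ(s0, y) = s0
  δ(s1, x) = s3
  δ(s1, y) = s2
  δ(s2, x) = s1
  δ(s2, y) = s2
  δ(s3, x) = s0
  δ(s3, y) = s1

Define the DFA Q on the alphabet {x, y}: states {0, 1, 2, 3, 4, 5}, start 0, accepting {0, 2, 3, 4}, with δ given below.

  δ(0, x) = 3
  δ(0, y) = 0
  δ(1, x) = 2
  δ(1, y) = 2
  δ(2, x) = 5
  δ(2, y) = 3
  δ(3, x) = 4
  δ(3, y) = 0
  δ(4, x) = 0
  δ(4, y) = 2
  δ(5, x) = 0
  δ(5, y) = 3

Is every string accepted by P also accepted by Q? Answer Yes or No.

No

The string xxyx is in L(P) but not in L(Q).
So L(P) ⊄ L(Q).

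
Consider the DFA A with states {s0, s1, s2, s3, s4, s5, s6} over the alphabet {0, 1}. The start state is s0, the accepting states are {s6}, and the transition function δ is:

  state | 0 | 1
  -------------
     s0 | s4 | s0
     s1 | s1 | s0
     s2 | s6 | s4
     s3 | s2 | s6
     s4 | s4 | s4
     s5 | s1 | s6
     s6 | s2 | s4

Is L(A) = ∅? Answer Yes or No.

The states reachable from the start state are {s0, s4}.
None of the accepting states {s6} is reachable, so no string is accepted and L(A) = ∅.

Yes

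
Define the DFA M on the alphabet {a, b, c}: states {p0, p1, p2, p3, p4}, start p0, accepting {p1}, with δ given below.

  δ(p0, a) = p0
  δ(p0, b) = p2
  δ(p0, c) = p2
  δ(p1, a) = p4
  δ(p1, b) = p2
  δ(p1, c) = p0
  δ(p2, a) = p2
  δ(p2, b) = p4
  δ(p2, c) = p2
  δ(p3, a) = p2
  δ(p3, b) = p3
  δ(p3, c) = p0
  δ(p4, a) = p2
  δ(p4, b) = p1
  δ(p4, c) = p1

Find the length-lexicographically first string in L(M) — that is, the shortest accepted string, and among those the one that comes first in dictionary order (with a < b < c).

A breadth-first search from p0 reaches an accepting state first via the path p0 → p2 → p4 → p1 on input bbb.
No string of length < 3 is accepted (BFS exhausts all shorter strings without reaching an accepting state), and bbb is the lexicographically least accepting string of length 3.

bbb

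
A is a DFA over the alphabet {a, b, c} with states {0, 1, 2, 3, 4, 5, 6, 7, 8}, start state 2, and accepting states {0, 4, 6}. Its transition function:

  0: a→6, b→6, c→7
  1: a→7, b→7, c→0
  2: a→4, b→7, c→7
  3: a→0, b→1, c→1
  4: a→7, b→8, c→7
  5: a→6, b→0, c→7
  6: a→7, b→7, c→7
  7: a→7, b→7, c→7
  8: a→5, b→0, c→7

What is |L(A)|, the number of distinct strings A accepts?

8

The useful subgraph on states {0, 2, 4, 5, 6, 8} is acyclic, so L(A) is finite; the longest accepting path visits 6 useful states, giving maximum string length 5.
Counting accepting paths from 2 by length: 1 of length 1, 1 of length 3, 4 of length 4, 2 of length 5. Total 8.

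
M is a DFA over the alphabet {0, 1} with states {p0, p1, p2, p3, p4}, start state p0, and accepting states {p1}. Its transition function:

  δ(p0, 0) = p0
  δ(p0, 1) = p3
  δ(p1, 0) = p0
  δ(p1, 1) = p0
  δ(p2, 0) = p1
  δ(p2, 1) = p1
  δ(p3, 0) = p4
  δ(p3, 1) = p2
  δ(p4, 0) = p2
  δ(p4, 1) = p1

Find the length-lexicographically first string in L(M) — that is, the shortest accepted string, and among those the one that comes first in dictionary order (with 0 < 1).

101

A breadth-first search from p0 reaches an accepting state first via the path p0 → p3 → p4 → p1 on input 101.
No string of length < 3 is accepted (BFS exhausts all shorter strings without reaching an accepting state), and 101 is the lexicographically least accepting string of length 3.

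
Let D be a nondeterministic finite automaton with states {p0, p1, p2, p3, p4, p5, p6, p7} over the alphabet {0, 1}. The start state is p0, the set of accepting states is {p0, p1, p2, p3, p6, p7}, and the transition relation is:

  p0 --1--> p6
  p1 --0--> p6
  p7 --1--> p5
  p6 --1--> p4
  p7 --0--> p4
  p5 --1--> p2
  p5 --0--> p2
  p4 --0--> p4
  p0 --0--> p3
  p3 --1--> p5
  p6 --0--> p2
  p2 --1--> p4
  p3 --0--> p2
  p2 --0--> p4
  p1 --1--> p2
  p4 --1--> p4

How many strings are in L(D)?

7

The useful subgraph on states {p0, p2, p3, p5, p6} is acyclic, so L(D) is finite; the longest accepting path visits 4 useful states, giving maximum string length 3.
Counting accepting paths from p0 by length: 1 of length 0, 2 of length 1, 2 of length 2, 2 of length 3. Total 7.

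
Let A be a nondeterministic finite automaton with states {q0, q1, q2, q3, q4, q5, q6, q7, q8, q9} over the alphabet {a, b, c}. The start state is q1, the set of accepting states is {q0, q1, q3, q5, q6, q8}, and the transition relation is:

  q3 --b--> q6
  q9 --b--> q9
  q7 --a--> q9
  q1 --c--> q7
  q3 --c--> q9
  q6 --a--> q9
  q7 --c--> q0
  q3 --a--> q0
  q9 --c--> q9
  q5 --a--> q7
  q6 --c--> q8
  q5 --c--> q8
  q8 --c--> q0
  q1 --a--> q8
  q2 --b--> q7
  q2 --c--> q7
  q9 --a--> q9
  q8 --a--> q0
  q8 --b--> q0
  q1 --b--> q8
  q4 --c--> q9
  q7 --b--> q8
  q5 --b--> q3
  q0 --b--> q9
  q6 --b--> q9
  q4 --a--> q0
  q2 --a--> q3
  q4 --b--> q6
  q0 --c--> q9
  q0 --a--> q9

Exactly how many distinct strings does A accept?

14

The useful subgraph on states {q0, q1, q7, q8} is acyclic, so L(A) is finite; the longest accepting path visits 4 useful states, giving maximum string length 3.
Counting accepting paths from q1 by length: 1 of length 0, 2 of length 1, 8 of length 2, 3 of length 3. Total 14.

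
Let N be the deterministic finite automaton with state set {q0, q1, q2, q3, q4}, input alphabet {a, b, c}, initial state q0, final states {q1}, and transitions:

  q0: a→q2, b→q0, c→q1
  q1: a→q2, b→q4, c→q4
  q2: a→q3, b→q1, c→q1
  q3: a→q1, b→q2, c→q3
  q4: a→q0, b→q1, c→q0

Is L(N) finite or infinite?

State q0 is reachable from the start and can reach an accepting state, and it lies on the cycle q0 → q0.
Traversing that cycle any number of times yields accepted strings of unbounded length, so the language is infinite.

infinite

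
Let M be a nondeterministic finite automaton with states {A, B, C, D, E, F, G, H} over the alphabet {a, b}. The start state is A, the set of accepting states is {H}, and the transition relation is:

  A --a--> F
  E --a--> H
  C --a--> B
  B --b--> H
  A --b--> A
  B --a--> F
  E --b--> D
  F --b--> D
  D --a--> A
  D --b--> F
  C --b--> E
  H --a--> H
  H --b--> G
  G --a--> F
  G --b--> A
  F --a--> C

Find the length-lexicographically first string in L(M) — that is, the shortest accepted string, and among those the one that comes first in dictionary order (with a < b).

A breadth-first search from A reaches an accepting state first via the path A → F → C → B → H on input aaab.
No string of length < 4 is accepted (BFS exhausts all shorter strings without reaching an accepting state), and aaab is the lexicographically least accepting string of length 4.

aaab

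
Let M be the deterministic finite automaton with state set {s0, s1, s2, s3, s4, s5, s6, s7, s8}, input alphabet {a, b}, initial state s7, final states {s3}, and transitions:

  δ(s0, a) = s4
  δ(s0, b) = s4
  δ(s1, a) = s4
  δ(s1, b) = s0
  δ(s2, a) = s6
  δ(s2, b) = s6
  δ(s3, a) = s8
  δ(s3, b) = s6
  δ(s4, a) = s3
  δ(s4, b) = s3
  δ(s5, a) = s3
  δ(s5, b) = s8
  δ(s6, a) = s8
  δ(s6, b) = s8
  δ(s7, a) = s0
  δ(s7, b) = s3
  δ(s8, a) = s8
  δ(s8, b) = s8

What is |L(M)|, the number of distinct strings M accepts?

The useful subgraph on states {s0, s3, s4, s7} is acyclic, so L(M) is finite; the longest accepting path visits 4 useful states, giving maximum string length 3.
Counting accepting paths from s7 by length: 1 of length 1, 4 of length 3. Total 5.

5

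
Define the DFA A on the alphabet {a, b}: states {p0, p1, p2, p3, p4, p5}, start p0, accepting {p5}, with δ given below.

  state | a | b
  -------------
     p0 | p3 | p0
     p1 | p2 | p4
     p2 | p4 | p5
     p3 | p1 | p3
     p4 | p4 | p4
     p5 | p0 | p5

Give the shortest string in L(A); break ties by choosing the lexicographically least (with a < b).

A breadth-first search from p0 reaches an accepting state first via the path p0 → p3 → p1 → p2 → p5 on input aaab.
No string of length < 4 is accepted (BFS exhausts all shorter strings without reaching an accepting state), and aaab is the lexicographically least accepting string of length 4.

aaab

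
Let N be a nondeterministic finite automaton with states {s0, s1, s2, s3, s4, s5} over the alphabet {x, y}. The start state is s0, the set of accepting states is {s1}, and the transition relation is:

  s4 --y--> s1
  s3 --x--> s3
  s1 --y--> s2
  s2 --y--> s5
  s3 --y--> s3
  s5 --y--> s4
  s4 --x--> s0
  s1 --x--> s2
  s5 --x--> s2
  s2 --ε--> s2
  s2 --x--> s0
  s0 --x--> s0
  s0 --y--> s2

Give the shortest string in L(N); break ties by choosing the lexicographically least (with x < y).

yyyy

A breadth-first search from s0 reaches an accepting state first via the path s0 → s2 → s5 → s4 → s1 on input yyyy.
No string of length < 4 is accepted (BFS exhausts all shorter strings without reaching an accepting state), and yyyy is the lexicographically least accepting string of length 4.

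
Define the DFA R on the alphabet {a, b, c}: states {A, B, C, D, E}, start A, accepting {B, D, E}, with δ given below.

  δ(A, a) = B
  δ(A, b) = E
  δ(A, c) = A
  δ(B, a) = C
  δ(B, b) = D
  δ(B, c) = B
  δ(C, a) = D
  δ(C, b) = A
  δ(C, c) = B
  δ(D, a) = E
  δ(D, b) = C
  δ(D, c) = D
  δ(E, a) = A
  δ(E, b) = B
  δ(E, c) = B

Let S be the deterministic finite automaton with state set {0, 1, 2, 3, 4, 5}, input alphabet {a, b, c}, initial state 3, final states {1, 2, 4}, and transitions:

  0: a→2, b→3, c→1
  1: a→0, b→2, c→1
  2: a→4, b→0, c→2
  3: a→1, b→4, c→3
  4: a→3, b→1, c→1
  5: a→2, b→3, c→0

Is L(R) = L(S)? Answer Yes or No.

Yes

Exploring the product automaton R × S from the start pair (A, 3), following both machines on each input symbol, reaches 5 state pairs: (A, 3), (B, 1), (E, 4), (C, 0), (D, 2).
R accepts in {B, D, E} and S accepts in {1, 2, 4}. In every reachable pair the two components are either both accepting — (B, 1), (E, 4), (D, 2) — or both non-accepting, so no string is accepted by exactly one of the machines: L(R) \ L(S) and L(S) \ L(R) are both empty.
Hence every string is accepted by R iff it is accepted by S, and the two languages coincide.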